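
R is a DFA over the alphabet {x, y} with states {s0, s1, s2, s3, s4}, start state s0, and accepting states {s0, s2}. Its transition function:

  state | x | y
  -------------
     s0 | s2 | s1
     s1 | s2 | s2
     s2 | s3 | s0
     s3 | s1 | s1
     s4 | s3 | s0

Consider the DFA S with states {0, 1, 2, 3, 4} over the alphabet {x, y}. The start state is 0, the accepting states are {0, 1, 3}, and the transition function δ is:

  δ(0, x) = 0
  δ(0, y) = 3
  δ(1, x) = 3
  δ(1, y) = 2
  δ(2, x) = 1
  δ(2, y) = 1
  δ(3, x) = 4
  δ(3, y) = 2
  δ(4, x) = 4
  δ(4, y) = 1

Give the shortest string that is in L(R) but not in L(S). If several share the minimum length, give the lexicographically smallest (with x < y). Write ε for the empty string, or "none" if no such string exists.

yx

The string yx is accepted by R but not by S.
No shorter string lies in the difference, and yx is the lexicographically first length-2 string in L(R) \ L(S).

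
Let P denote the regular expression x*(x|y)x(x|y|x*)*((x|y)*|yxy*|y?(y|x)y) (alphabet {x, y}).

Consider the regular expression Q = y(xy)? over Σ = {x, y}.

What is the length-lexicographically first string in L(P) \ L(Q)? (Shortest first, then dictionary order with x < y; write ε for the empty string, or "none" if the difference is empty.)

The string xx is accepted by P but not by Q.
No shorter string lies in the difference, and xx is the lexicographically first length-2 string in L(P) \ L(Q).

xx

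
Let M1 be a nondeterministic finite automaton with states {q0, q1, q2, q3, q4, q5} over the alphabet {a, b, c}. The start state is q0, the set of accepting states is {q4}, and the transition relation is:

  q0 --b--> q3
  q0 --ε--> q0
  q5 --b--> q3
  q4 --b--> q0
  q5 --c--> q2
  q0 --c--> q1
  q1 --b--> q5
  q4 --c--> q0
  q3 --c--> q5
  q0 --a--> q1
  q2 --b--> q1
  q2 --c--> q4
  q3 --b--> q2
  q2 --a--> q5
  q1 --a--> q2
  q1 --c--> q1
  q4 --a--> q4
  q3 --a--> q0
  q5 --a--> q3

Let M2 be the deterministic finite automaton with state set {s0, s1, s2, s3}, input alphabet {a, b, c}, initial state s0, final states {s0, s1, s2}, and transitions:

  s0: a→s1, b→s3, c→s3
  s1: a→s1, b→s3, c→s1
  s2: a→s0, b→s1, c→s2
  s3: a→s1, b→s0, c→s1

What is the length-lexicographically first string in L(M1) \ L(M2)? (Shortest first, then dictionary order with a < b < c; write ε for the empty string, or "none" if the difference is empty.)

The string bbc is accepted by M1 but not by M2.
No shorter string lies in the difference, and bbc is the lexicographically first length-3 string in L(M1) \ L(M2).

bbc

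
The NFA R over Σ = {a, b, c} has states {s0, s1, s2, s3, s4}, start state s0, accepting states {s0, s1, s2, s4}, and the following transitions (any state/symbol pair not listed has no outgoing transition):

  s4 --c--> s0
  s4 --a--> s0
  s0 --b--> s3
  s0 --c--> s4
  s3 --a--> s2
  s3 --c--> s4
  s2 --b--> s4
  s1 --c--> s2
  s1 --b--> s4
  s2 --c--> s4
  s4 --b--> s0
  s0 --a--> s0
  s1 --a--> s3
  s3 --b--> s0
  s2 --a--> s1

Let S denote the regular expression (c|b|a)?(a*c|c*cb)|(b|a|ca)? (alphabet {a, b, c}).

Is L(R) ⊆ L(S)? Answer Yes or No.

The string aa is in L(R) but not in L(S).
So L(R) ⊄ L(S).

No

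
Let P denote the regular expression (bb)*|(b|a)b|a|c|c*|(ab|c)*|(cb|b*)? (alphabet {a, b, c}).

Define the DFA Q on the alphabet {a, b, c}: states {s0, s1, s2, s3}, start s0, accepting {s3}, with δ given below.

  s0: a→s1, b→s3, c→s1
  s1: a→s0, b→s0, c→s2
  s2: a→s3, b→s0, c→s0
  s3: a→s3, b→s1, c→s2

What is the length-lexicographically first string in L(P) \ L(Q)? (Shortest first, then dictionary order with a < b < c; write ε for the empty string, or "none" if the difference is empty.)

ε

The empty string ε is accepted by P but not by Q.
Since ε is the unique shortest string, it is the required witness.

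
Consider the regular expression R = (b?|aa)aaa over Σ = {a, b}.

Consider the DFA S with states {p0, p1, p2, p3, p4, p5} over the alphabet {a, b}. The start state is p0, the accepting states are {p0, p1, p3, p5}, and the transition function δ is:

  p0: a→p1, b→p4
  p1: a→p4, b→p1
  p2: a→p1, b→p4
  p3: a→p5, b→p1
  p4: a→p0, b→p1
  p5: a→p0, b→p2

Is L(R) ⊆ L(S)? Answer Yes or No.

The string baaa is in L(R) but not in L(S).
So L(R) ⊄ L(S).

No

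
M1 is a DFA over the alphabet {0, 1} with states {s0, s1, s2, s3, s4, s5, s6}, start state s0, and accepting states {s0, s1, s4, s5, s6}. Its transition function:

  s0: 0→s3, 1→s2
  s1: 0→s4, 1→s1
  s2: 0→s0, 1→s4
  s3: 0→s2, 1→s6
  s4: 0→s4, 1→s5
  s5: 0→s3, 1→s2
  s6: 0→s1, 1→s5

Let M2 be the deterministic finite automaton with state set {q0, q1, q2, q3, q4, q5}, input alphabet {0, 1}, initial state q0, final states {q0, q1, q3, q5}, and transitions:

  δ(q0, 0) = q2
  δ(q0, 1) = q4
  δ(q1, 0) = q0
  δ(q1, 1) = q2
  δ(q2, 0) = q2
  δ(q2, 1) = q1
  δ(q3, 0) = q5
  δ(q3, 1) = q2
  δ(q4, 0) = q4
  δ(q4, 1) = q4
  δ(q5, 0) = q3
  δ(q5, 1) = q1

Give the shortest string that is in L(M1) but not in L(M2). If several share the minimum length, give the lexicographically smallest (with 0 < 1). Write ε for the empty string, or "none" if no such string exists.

10

The string 10 is accepted by M1 but not by M2.
No shorter string lies in the difference, and 10 is the lexicographically first length-2 string in L(M1) \ L(M2).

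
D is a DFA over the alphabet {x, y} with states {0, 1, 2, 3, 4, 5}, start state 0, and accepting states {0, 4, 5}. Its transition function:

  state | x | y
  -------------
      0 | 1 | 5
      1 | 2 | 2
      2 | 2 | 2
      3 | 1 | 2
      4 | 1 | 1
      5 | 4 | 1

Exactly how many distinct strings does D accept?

The useful subgraph on states {0, 4, 5} is acyclic, so L(D) is finite; the longest accepting path visits 3 useful states, giving maximum string length 2.
Counting accepting paths from 0 by length: 1 of length 0, 1 of length 1, 1 of length 2. Total 3.

3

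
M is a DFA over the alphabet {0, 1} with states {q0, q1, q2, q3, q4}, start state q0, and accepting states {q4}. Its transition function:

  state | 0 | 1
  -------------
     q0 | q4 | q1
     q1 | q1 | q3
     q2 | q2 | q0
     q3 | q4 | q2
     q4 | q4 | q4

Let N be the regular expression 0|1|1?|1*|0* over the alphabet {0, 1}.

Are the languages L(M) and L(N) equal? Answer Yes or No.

No

The string 01 is accepted by M but rejected by N.
So L(M) ≠ L(N).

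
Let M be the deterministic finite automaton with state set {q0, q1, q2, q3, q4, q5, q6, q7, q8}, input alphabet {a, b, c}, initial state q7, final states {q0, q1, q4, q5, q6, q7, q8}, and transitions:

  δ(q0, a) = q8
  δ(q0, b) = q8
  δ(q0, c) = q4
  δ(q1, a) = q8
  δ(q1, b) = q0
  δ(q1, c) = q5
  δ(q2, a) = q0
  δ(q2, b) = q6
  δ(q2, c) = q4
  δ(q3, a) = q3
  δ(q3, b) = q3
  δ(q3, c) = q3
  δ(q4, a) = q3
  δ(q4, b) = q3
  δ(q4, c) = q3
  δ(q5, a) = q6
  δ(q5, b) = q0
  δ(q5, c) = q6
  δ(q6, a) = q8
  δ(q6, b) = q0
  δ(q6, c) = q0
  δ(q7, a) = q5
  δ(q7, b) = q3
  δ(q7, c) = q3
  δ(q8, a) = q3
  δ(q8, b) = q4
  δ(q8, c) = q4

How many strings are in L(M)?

The useful subgraph on states {q0, q4, q5, q6, q7, q8} is acyclic, so L(M) is finite; the longest accepting path visits 6 useful states, giving maximum string length 5.
Counting accepting paths from q7 by length: 1 of length 0, 1 of length 1, 3 of length 2, 9 of length 3, 20 of length 4, 16 of length 5. Total 50.

50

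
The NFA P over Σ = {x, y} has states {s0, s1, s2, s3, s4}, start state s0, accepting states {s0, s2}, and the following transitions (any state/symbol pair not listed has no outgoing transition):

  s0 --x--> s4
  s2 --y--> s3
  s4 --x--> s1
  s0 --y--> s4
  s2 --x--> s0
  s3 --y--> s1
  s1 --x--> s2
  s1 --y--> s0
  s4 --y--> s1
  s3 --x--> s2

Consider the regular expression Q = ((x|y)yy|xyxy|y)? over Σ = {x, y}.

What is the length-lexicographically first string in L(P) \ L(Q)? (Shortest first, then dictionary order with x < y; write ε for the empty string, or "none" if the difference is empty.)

The string xxx is accepted by P but not by Q.
No shorter string lies in the difference, and xxx is the lexicographically first length-3 string in L(P) \ L(Q).

xxx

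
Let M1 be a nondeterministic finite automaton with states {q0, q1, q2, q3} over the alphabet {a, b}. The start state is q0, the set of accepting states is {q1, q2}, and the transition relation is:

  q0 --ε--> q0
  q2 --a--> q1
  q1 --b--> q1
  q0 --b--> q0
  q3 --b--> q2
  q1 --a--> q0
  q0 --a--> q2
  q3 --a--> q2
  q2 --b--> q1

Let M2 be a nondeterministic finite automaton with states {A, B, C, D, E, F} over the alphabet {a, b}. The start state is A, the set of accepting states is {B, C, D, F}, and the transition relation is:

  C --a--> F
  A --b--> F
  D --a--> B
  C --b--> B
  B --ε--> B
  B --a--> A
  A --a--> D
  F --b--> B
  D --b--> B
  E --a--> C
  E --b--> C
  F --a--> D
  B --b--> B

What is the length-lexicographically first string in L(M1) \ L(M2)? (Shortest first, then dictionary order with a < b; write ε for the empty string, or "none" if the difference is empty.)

bba

The string bba is accepted by M1 but not by M2.
No shorter string lies in the difference, and bba is the lexicographically first length-3 string in L(M1) \ L(M2).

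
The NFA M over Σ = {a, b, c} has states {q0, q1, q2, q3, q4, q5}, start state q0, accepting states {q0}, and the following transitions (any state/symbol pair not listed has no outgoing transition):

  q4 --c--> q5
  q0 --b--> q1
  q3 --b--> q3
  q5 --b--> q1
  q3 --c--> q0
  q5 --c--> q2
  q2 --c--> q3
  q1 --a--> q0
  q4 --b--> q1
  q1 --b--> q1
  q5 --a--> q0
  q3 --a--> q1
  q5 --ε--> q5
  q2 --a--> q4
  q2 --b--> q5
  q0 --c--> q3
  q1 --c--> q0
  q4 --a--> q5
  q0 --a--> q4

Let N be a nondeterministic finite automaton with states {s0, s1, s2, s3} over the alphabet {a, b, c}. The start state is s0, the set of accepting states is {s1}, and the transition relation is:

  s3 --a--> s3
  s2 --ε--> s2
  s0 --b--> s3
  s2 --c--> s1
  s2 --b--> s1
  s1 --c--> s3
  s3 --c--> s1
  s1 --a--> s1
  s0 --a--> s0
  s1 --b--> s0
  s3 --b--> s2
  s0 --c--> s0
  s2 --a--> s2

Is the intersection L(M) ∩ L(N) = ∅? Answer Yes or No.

No

The string bc is accepted by both M and N.
Hence L(M) ∩ L(N) ≠ ∅.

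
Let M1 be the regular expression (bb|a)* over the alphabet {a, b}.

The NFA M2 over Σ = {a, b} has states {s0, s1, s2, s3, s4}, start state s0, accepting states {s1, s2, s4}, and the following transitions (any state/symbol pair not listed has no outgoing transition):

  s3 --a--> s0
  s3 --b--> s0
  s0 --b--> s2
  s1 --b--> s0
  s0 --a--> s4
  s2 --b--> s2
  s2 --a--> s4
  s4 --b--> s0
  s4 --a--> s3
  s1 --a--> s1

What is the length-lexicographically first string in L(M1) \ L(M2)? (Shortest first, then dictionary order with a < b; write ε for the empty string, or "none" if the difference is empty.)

ε

The empty string ε is accepted by M1 but not by M2.
Since ε is the unique shortest string, it is the required witness.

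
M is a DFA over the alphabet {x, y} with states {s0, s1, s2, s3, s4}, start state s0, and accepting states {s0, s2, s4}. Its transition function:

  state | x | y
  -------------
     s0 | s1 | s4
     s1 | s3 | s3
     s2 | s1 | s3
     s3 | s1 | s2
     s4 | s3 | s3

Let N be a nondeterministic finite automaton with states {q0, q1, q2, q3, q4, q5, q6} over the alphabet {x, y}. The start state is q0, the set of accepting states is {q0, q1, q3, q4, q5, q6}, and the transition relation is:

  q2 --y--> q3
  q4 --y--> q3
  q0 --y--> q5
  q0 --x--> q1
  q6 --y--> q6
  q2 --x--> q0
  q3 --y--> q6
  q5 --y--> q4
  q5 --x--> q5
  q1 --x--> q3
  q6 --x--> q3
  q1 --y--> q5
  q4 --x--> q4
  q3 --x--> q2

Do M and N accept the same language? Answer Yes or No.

The string x is accepted by N but rejected by M.
So L(M) ≠ L(N).

No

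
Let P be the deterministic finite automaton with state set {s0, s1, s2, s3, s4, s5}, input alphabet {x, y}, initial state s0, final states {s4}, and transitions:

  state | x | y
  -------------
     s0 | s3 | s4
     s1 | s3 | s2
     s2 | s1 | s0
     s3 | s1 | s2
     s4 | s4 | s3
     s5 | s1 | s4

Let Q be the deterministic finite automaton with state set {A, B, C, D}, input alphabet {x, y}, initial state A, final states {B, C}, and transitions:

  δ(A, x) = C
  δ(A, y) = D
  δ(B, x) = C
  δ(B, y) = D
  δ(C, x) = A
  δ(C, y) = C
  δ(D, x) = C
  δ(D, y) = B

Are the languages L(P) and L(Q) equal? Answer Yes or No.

The string y is accepted by P but rejected by Q.
So L(P) ≠ L(Q).

No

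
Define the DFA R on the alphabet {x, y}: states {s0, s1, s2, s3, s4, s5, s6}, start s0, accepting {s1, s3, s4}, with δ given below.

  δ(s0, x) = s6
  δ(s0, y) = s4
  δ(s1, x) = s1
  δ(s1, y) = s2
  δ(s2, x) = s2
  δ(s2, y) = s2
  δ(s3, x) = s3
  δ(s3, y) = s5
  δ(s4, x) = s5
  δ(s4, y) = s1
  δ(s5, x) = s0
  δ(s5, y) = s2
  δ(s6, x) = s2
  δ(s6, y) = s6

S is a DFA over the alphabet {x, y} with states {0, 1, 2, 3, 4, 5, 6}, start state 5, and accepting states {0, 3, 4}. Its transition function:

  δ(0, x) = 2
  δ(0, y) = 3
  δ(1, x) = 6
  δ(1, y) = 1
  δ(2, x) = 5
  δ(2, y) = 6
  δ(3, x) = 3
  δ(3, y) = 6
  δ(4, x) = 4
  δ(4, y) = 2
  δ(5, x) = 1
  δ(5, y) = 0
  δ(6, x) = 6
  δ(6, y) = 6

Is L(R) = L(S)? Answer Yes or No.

Exploring the product automaton R × S from the start pair (s0, 5), following both machines on each input symbol, reaches 6 state pairs: (s0, 5), (s6, 1), (s4, 0), (s2, 6), (s5, 2), (s1, 3).
R accepts in {s1, s3, s4} and S accepts in {0, 3, 4}. In every reachable pair the two components are either both accepting — (s4, 0), (s1, 3) — or both non-accepting, so no string is accepted by exactly one of the machines: L(R) \ L(S) and L(S) \ L(R) are both empty.
Hence every string is accepted by R iff it is accepted by S, and the two languages coincide.

Yes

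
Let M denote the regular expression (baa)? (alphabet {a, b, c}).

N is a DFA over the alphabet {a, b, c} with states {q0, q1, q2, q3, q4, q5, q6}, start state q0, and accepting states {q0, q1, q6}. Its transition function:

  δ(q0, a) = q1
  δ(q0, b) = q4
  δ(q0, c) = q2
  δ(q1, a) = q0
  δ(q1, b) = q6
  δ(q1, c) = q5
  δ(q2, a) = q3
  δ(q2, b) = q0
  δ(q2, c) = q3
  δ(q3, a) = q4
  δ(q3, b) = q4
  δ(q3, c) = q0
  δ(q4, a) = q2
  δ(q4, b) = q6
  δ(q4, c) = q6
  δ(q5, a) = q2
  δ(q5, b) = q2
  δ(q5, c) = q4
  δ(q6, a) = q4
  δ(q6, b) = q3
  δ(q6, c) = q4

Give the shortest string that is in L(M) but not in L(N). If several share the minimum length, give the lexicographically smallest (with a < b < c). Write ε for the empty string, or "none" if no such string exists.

The string baa is accepted by M but not by N.
No shorter string lies in the difference, and baa is the lexicographically first length-3 string in L(M) \ L(N).

baa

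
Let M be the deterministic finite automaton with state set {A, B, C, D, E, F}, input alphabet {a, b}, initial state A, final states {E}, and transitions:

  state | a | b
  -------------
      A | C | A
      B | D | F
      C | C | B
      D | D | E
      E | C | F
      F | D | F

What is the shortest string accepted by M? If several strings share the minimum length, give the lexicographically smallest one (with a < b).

A breadth-first search from A reaches an accepting state first via the path A → C → B → D → E on input abab.
No string of length < 4 is accepted (BFS exhausts all shorter strings without reaching an accepting state), and abab is the lexicographically least accepting string of length 4.

abab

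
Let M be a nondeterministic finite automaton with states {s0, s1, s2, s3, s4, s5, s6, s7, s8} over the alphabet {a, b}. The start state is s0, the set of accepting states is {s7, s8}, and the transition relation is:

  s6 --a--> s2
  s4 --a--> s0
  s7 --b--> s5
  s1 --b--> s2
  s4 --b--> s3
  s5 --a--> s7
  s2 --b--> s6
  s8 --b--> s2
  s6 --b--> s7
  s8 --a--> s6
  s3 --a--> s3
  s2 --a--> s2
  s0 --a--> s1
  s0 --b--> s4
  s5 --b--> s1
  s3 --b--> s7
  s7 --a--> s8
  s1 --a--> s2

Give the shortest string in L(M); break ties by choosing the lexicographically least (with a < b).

A breadth-first search from s0 reaches an accepting state first via the path s0 → s4 → s3 → s7 on input bbb.
No string of length < 3 is accepted (BFS exhausts all shorter strings without reaching an accepting state), and bbb is the lexicographically least accepting string of length 3.

bbb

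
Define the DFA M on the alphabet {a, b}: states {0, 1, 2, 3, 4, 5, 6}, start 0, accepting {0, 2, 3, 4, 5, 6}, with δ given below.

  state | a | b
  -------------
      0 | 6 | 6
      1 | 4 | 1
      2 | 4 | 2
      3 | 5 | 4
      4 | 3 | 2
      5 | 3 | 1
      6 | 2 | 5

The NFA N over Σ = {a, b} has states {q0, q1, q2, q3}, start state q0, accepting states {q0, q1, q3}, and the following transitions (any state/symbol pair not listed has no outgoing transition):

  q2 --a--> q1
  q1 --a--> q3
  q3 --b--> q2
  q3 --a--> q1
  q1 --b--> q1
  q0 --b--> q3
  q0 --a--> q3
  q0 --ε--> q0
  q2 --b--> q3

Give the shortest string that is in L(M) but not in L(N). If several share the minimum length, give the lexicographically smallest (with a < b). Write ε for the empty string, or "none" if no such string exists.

ab

The string ab is accepted by M but not by N.
No shorter string lies in the difference, and ab is the lexicographically first length-2 string in L(M) \ L(N).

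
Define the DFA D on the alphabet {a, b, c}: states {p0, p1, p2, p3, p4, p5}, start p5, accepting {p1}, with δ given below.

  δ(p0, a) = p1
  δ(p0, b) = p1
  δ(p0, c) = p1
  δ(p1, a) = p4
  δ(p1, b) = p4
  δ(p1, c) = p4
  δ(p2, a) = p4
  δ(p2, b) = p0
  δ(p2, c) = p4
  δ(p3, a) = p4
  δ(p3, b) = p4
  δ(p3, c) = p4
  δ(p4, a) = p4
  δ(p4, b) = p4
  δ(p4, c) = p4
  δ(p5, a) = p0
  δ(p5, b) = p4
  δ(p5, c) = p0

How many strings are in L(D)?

6

The useful subgraph on states {p0, p1, p5} is acyclic, so L(D) is finite; the longest accepting path visits 3 useful states, giving maximum string length 2.
Counting accepting paths from p5 by length: 6 of length 2. Total 6.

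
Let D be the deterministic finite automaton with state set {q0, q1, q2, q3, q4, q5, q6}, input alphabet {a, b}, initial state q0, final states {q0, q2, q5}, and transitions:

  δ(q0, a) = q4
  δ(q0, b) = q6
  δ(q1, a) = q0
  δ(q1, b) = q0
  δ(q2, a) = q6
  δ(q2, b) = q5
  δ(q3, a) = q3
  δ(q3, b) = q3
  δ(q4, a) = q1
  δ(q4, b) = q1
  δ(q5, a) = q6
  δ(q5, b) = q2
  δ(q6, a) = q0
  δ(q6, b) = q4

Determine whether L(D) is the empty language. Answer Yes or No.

The empty string ε is accepted: the run q0 ends in the accepting state q0.
Since at least one string is accepted, L(D) is not empty.

No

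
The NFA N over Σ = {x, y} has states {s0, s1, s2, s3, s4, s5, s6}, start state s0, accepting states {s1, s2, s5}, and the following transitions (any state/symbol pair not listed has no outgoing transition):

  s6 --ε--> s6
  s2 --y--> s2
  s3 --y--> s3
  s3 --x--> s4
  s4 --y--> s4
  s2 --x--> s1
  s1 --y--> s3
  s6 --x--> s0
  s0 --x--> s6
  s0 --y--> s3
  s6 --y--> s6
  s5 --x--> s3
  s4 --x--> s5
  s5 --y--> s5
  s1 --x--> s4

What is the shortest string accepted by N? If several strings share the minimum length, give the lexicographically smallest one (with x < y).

yxx

A breadth-first search from s0 reaches an accepting state first via the path s0 → s3 → s4 → s5 on input yxx.
No string of length < 3 is accepted (BFS exhausts all shorter strings without reaching an accepting state), and yxx is the lexicographically least accepting string of length 3.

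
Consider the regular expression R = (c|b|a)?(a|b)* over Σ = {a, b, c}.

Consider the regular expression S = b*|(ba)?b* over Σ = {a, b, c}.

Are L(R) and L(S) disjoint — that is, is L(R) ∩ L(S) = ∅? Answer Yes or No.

No

The empty string ε is accepted by both R and S.
Hence L(R) ∩ L(S) ≠ ∅.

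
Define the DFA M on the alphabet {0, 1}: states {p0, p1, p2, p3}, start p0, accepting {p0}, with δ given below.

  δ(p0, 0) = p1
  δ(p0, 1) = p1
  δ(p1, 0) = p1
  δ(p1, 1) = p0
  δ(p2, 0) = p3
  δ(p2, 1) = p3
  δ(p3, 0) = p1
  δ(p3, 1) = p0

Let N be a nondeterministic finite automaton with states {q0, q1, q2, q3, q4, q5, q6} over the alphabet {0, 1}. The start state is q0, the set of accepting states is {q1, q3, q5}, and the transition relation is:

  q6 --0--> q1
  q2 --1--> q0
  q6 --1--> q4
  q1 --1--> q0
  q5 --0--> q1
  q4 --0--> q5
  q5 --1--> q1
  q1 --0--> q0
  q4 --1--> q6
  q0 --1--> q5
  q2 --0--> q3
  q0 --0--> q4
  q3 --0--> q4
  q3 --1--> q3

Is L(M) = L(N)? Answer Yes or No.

No

The empty string ε is accepted by M but rejected by N.
So L(M) ≠ L(N).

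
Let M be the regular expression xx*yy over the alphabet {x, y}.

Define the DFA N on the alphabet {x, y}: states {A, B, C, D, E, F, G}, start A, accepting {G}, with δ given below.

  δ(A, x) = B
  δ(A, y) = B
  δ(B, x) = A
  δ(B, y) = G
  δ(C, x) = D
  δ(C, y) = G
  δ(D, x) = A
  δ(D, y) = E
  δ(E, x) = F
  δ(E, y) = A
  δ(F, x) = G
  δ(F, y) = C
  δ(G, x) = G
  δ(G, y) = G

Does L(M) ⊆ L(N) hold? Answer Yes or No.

Yes

Converting the expression M to a DFA (subset construction, then merging equivalent states) gives the minimal DFA with states {m0, m1, m2, m3, m4}, start state m0, accepting states {m4} and transitions m0: x→m1, y→m2; m1: x→m1, y→m3; m2: x→m2, y→m2; m3: x→m2, y→m4; m4: x→m2, y→m2.
Exploring the product automaton M × N from the start pair (m0, A), following both machines on each input symbol, reaches 9 state pairs: (m0, A), (m1, B), (m2, B), (m1, A), (m3, G), (m2, A), (m2, G), (m3, B), (m4, G).
M accepts in {m4} and N accepts in {G}. The reachable pairs whose M-component is accepting are (m4, G); in each of them the N-component is accepting too, so the product for L(M) \ L(N) (M-component accepting, N-component rejecting) has no reachable accepting pair and the difference is empty.
Hence every string in L(M) is also in L(N).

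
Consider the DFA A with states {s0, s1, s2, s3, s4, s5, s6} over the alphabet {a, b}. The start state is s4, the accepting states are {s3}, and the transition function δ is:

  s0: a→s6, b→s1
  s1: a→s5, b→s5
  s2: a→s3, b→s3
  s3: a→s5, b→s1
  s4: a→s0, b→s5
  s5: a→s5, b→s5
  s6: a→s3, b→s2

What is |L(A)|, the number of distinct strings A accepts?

The useful subgraph on states {s0, s2, s3, s4, s6} is acyclic, so L(A) is finite; the longest accepting path visits 5 useful states, giving maximum string length 4.
Counting accepting paths from s4 by length: 1 of length 3, 2 of length 4. Total 3.

3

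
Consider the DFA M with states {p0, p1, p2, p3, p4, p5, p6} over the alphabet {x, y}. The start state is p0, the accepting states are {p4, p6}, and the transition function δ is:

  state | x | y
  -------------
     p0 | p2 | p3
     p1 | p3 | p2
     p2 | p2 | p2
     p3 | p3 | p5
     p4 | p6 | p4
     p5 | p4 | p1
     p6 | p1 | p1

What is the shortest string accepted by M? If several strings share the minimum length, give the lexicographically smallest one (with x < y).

A breadth-first search from p0 reaches an accepting state first via the path p0 → p3 → p5 → p4 on input yyx.
No string of length < 3 is accepted (BFS exhausts all shorter strings without reaching an accepting state), and yyx is the lexicographically least accepting string of length 3.

yyx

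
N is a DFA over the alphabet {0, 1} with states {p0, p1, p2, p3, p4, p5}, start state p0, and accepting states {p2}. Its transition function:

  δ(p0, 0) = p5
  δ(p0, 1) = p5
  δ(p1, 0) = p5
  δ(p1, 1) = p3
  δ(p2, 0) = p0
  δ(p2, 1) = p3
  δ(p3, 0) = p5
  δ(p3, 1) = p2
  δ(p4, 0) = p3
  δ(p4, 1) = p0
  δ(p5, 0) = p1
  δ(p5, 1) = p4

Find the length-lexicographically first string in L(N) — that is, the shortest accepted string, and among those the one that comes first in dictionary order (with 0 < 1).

0011

A breadth-first search from p0 reaches an accepting state first via the path p0 → p5 → p1 → p3 → p2 on input 0011.
No string of length < 4 is accepted (BFS exhausts all shorter strings without reaching an accepting state), and 0011 is the lexicographically least accepting string of length 4.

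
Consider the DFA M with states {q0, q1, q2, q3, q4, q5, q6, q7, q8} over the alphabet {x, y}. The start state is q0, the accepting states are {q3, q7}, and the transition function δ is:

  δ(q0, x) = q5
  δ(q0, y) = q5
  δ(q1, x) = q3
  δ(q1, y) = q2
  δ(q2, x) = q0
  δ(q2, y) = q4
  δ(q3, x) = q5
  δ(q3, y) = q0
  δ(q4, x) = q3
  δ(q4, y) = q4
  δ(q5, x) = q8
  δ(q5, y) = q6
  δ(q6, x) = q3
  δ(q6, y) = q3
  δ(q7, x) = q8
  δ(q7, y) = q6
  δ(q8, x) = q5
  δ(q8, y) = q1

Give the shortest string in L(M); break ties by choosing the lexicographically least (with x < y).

A breadth-first search from q0 reaches an accepting state first via the path q0 → q5 → q6 → q3 on input xyx.
No string of length < 3 is accepted (BFS exhausts all shorter strings without reaching an accepting state), and xyx is the lexicographically least accepting string of length 3.

xyx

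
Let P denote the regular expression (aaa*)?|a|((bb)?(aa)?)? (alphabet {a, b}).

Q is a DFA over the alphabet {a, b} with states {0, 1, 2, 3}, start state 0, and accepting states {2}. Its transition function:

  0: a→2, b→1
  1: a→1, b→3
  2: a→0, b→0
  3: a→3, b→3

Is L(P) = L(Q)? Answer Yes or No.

The empty string ε is accepted by P but rejected by Q.
So L(P) ≠ L(Q).

No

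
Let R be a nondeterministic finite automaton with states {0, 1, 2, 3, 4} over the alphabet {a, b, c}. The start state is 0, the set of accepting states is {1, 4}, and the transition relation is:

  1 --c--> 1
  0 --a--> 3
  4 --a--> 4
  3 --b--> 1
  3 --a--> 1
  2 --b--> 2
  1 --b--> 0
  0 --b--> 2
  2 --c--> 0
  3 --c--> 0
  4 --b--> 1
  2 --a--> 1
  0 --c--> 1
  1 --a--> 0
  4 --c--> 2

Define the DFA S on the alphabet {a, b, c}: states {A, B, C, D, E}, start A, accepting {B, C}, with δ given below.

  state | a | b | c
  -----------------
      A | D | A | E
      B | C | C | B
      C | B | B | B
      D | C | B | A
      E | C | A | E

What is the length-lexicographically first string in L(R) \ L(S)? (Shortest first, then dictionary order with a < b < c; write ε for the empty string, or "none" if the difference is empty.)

The string c is accepted by R but not by S.
No shorter string lies in the difference, and c is the lexicographically first length-1 string in L(R) \ L(S).

c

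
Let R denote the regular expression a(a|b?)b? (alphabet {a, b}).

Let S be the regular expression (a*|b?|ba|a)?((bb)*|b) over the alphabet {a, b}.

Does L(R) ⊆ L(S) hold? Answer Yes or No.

Yes

Converting the expression R to a DFA (subset construction, then merging equivalent states) gives the minimal DFA with states {r0, r1, r2, r3, r4}, start state r0, accepting states {r1, r3, r4} and transitions r0: a→r1, b→r2; r1: a→r3, b→r3; r2: a→r2, b→r2; r3: a→r2, b→r4; r4: a→r2, b→r2.
Converting the expression S to a DFA (subset construction, then merging equivalent states) gives the minimal DFA with states {s0, s1, s2, s3, s4, s5, s6, s7, s8}, start state s0, accepting states {s0, s1, s2, s3, s4, s5, s7} and transitions s0: a→s1, b→s2; s1: a→s1, b→s3; s2: a→s4, b→s5; s3: a→s6, b→s7; s4: a→s6, b→s3; s5: a→s6, b→s5; s6: a→s6, b→s6; s7: a→s6, b→s8; s8: a→s6, b→s7.
Exploring the product automaton R × S from the start pair (r0, s0), following both machines on each input symbol, reaches 14 state pairs: (r0, s0), (r1, s1), (r2, s2), (r3, s1), (r3, s3), (r2, s4), (r2, s5), (r2, s1), (r4, s3), (r2, s6), (r4, s7), (r2, s3), (r2, s7), (r2, s8).
R accepts in {r1, r3, r4} and S accepts in {s0, s1, s2, s3, s4, s5, s7}. The reachable pairs whose R-component is accepting are (r1, s1), (r3, s1), (r3, s3), (r4, s3), (r4, s7); in each of them the S-component is accepting too, so the product for L(R) \ L(S) (R-component accepting, S-component rejecting) has no reachable accepting pair and the difference is empty.
Hence every string in L(R) is also in L(S).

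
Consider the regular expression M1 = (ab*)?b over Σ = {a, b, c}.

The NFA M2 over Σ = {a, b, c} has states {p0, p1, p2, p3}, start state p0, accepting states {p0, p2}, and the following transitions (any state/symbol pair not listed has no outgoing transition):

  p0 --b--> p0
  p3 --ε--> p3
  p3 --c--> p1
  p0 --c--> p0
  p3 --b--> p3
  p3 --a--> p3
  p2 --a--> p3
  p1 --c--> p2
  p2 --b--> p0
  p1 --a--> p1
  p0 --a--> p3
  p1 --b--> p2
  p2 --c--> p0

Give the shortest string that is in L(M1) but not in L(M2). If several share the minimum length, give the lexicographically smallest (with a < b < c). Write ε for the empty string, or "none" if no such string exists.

ab

The string ab is accepted by M1 but not by M2.
No shorter string lies in the difference, and ab is the lexicographically first length-2 string in L(M1) \ L(M2).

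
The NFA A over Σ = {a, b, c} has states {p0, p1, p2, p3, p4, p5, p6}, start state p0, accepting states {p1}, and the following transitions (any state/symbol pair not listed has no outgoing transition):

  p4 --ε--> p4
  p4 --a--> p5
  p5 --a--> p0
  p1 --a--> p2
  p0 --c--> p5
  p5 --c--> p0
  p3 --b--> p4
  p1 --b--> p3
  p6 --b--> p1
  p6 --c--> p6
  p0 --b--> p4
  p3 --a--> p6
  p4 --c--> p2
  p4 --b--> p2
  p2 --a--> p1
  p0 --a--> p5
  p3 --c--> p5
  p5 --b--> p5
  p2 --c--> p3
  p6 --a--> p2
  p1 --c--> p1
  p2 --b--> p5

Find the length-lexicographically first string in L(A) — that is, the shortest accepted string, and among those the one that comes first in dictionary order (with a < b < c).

bba

A breadth-first search from p0 reaches an accepting state first via the path p0 → p4 → p2 → p1 on input bba.
No string of length < 3 is accepted (BFS exhausts all shorter strings without reaching an accepting state), and bba is the lexicographically least accepting string of length 3.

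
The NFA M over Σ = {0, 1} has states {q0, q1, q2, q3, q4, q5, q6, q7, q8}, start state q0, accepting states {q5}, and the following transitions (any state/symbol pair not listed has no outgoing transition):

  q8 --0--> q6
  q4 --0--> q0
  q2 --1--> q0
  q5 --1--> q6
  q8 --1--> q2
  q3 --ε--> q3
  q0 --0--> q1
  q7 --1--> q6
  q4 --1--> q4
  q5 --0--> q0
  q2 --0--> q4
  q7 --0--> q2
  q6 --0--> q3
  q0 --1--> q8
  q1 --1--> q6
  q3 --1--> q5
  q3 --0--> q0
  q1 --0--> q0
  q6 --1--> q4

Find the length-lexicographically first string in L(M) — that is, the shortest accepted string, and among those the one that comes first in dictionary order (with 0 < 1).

0101

A breadth-first search from q0 reaches an accepting state first via the path q0 → q1 → q6 → q3 → q5 on input 0101.
No string of length < 4 is accepted (BFS exhausts all shorter strings without reaching an accepting state), and 0101 is the lexicographically least accepting string of length 4.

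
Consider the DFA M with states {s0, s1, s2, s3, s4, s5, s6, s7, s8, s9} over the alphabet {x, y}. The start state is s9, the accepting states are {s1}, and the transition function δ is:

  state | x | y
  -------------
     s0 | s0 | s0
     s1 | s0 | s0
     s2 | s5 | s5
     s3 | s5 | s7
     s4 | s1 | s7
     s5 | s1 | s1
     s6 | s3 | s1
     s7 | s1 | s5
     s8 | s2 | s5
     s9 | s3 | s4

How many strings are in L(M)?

The useful subgraph on states {s1, s3, s4, s5, s7, s9} is acyclic, so L(M) is finite; the longest accepting path visits 5 useful states, giving maximum string length 4.
Counting accepting paths from s9 by length: 1 of length 2, 4 of length 3, 4 of length 4. Total 9.

9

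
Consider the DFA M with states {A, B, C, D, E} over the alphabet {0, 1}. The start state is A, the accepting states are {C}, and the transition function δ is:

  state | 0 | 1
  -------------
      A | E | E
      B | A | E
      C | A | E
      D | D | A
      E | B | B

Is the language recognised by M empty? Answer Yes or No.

Yes

The states reachable from the start state are {A, B, E}.
None of the accepting states {C} is reachable, so no string is accepted and L(M) = ∅.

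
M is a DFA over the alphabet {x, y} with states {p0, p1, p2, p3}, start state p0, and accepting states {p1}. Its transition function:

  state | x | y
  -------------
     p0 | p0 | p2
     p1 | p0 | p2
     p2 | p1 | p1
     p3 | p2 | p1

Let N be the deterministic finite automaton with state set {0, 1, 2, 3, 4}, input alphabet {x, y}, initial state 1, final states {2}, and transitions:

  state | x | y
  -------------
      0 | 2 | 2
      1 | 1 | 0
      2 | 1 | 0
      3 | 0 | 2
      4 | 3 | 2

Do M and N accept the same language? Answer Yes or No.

Yes

Exploring the product automaton M × N from the start pair (p0, 1), following both machines on each input symbol, reaches 3 state pairs: (p0, 1), (p2, 0), (p1, 2).
M accepts in {p1} and N accepts in {2}. In every reachable pair the two components are either both accepting — (p1, 2) — or both non-accepting, so no string is accepted by exactly one of the machines: L(M) \ L(N) and L(N) \ L(M) are both empty.
Hence every string is accepted by M iff it is accepted by N, and the two languages coincide.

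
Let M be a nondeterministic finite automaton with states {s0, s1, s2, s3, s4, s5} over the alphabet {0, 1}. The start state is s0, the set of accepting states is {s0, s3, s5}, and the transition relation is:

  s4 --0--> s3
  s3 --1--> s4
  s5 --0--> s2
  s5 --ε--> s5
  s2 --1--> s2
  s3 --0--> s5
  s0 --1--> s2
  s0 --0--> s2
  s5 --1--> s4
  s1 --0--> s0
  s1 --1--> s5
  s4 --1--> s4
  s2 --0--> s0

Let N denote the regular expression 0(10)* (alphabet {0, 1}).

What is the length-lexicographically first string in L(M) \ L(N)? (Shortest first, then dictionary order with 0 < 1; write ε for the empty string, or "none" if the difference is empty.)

ε

The empty string ε is accepted by M but not by N.
Since ε is the unique shortest string, it is the required witness.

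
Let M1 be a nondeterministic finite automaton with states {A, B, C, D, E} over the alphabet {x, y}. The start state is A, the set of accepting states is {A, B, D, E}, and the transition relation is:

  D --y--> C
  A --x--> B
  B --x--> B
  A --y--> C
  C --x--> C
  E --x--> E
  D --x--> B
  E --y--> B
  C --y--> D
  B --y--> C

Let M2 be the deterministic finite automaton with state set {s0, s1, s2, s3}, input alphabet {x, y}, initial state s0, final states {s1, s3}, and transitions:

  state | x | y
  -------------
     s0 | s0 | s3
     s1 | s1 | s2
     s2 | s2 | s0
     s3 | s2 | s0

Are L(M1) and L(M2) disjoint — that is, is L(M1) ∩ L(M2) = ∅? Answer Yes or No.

Yes

Exploring the product automaton M1 × M2 from the start pair (A, s0), following both machines on each input symbol, reaches 5 state pairs: (A, s0), (B, s0), (C, s3), (C, s2), (D, s0).
M1 accepts in {A, B, D, E} and M2 accepts in {s1, s3}; no reachable pair has both components accepting, so no string drives both machines to acceptance simultaneously and L(M1) ∩ L(M2) = ∅.
So no string is accepted by both, and the intersection is empty.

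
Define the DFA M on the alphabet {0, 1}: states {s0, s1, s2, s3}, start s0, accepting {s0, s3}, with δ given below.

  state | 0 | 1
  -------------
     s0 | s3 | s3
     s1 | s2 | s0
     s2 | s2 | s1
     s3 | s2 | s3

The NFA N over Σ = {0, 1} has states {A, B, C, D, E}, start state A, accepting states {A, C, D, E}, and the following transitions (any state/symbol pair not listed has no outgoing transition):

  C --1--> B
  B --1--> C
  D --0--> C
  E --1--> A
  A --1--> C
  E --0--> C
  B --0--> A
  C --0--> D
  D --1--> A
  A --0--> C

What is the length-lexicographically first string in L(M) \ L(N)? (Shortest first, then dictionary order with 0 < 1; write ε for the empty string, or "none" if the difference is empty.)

01

The string 01 is accepted by M but not by N.
No shorter string lies in the difference, and 01 is the lexicographically first length-2 string in L(M) \ L(N).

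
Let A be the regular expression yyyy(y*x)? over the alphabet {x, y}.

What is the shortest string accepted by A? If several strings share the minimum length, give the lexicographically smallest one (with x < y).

By inspection of the expression, no string of length less than 4 matches, and yyyy is the lexicographically first match of length 4.

yyyy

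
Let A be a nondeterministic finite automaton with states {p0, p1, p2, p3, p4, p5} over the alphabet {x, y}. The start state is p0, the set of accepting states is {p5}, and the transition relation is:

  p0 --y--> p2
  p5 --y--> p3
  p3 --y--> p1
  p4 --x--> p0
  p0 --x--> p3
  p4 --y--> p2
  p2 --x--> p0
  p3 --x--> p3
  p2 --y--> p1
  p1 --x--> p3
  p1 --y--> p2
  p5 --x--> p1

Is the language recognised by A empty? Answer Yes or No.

Yes

The states reachable from the start state are {p0, p1, p2, p3}.
None of the accepting states {p5} is reachable, so no string is accepted and L(A) = ∅.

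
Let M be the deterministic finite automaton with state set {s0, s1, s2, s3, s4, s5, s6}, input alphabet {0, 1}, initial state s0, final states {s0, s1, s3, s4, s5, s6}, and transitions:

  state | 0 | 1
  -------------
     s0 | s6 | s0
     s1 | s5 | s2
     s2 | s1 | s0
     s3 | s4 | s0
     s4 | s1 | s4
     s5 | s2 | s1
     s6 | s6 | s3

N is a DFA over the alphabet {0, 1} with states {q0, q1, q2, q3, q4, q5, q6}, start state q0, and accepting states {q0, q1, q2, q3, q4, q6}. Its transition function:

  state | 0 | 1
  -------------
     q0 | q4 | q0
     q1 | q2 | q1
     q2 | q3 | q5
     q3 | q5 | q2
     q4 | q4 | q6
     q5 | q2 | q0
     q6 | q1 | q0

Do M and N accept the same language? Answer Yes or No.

Yes

Exploring the product automaton M × N from the start pair (s0, q0), following both machines on each input symbol, reaches 7 state pairs: (s0, q0), (s6, q4), (s3, q6), (s4, q1), (s1, q2), (s5, q3), (s2, q5).
M accepts in {s0, s1, s3, s4, s5, s6} and N accepts in {q0, q1, q2, q3, q4, q6}. In every reachable pair the two components are either both accepting — (s0, q0), (s6, q4), (s3, q6), (s4, q1), (s1, q2), (s5, q3) — or both non-accepting, so no string is accepted by exactly one of the machines: L(M) \ L(N) and L(N) \ L(M) are both empty.
Hence every string is accepted by M iff it is accepted by N, and the two languages coincide.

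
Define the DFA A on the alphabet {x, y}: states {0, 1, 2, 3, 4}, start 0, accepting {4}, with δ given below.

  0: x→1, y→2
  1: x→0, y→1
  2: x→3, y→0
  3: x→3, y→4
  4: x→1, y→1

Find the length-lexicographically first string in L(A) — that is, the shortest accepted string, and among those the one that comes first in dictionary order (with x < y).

yxy

A breadth-first search from 0 reaches an accepting state first via the path 0 → 2 → 3 → 4 on input yxy.
No string of length < 3 is accepted (BFS exhausts all shorter strings without reaching an accepting state), and yxy is the lexicographically least accepting string of length 3.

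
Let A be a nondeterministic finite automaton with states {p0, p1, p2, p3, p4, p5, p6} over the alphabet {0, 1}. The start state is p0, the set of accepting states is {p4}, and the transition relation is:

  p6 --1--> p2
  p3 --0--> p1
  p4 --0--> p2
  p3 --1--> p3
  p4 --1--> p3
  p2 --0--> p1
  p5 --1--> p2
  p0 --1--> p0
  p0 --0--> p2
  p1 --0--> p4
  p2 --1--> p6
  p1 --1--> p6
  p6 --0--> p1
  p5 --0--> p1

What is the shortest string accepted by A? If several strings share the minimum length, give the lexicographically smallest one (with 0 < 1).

A breadth-first search from p0 reaches an accepting state first via the path p0 → p2 → p1 → p4 on input 000.
No string of length < 3 is accepted (BFS exhausts all shorter strings without reaching an accepting state), and 000 is the lexicographically least accepting string of length 3.

000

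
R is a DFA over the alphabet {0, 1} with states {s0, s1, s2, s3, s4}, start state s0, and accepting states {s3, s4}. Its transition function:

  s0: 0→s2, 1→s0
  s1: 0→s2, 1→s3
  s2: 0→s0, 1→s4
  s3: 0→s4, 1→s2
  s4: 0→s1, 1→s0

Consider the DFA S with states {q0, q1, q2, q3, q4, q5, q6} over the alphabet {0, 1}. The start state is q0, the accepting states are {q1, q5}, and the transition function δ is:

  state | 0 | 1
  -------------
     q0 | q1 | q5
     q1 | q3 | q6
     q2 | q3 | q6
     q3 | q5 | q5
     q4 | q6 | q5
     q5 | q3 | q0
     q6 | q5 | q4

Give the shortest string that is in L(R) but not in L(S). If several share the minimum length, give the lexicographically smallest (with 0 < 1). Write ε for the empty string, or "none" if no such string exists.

The string 01 is accepted by R but not by S.
No shorter string lies in the difference, and 01 is the lexicographically first length-2 string in L(R) \ L(S).

01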